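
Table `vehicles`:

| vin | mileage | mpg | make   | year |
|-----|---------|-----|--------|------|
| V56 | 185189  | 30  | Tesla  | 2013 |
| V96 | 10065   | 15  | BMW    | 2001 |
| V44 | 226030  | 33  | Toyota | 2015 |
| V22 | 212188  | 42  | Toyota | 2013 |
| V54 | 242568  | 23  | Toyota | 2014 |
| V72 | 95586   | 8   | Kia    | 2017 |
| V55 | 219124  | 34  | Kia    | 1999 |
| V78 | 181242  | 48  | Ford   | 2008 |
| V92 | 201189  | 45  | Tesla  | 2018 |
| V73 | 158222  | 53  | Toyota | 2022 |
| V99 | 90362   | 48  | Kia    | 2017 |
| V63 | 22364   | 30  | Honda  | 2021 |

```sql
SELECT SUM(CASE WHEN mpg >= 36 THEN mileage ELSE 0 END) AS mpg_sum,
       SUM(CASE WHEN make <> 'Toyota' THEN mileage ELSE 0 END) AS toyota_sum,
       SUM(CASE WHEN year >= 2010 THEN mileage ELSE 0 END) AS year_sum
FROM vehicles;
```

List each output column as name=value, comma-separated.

[mpg_sum: mpg >= 36]
vin=V56: ✗
vin=V96: ✗
vin=V44: ✗
vin=V22: ✓ → 212188
vin=V54: ✗
vin=V72: ✗
vin=V55: ✗
vin=V78: ✓ → 181242
vin=V92: ✓ → 201189
vin=V73: ✓ → 158222
vin=V99: ✓ → 90362
vin=V63: ✗
mpg_sum = 212188 + 181242 + 201189 + 158222 + 90362 = 843203
—
[toyota_sum: make <> 'Toyota']
vin=V56: ✓ → 185189
vin=V96: ✓ → 10065
vin=V44: ✗
vin=V22: ✗
vin=V54: ✗
vin=V72: ✓ → 95586
vin=V55: ✓ → 219124
vin=V78: ✓ → 181242
vin=V92: ✓ → 201189
vin=V73: ✗
vin=V99: ✓ → 90362
vin=V63: ✓ → 22364
toyota_sum = 185189 + 10065 + 95586 + 219124 + 181242 + 201189 + 90362 + 22364 = 1005121
—
[year_sum: year >= 2010]
vin=V56: ✓ → 185189
vin=V96: ✗
vin=V44: ✓ → 226030
vin=V22: ✓ → 212188
vin=V54: ✓ → 242568
vin=V72: ✓ → 95586
vin=V55: ✗
vin=V78: ✗
vin=V92: ✓ → 201189
vin=V73: ✓ → 158222
vin=V99: ✓ → 90362
vin=V63: ✓ → 22364
year_sum = 185189 + 226030 + 212188 + 242568 + 95586 + 201189 + 158222 + 90362 + 22364 = 1433698

mpg_sum=843203, toyota_sum=1005121, year_sum=1433698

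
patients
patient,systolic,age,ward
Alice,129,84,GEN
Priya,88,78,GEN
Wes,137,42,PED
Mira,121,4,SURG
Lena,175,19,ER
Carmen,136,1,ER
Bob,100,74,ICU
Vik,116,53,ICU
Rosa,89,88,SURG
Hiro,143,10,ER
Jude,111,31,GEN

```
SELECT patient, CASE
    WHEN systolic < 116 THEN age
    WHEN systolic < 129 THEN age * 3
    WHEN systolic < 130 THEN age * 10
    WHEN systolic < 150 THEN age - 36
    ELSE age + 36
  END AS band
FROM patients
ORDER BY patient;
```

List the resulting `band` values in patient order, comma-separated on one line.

840, 74, -35, -26, 31, 55, 12, 78, 88, 159, 6

patient=Alice: systolic < 130 → 840
patient=Bob: systolic < 116 → 74
patient=Carmen: systolic < 150 → -35
patient=Hiro: systolic < 150 → -26
patient=Jude: systolic < 116 → 31
patient=Lena: ELSE → 55
patient=Mira: systolic < 129 → 12
patient=Priya: systolic < 116 → 78
patient=Rosa: systolic < 116 → 88
patient=Vik: systolic < 129 → 159
patient=Wes: systolic < 150 → 6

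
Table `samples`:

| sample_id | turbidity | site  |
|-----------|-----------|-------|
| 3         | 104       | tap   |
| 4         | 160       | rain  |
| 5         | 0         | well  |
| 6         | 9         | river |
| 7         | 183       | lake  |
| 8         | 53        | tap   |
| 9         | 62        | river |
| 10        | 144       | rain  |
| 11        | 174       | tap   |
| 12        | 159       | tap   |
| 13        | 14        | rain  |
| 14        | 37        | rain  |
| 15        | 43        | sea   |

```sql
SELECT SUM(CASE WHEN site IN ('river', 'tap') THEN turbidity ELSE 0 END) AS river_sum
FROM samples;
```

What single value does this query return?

sample_id=3: ✓ → 104
sample_id=4: ✗
sample_id=5: ✗
sample_id=6: ✓ → 9
sample_id=7: ✗
sample_id=8: ✓ → 53
sample_id=9: ✓ → 62
sample_id=10: ✗
sample_id=11: ✓ → 174
sample_id=12: ✓ → 159
sample_id=13: ✗
sample_id=14: ✗
sample_id=15: ✗
river_sum = 104 + 9 + 53 + 62 + 174 + 159 = 561

561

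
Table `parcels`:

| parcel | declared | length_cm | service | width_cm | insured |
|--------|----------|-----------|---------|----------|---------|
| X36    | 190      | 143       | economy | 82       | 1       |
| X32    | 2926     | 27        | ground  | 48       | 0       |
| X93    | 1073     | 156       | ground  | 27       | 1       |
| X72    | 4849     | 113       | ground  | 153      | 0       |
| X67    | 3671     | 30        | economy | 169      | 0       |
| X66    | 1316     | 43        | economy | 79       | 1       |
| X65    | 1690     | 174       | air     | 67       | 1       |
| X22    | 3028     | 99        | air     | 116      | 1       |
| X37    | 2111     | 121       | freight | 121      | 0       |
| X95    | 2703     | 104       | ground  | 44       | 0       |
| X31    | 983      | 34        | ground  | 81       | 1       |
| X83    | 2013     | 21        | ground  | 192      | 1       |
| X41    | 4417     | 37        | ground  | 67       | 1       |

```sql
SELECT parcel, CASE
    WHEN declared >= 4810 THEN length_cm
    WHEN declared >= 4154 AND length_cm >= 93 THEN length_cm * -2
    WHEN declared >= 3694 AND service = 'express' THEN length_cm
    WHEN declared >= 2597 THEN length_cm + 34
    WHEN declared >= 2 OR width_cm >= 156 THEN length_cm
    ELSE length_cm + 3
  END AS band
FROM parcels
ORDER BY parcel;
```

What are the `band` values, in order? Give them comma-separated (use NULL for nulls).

parcel=X22: declared >= 2597 → 133
parcel=X31: declared >= 2 OR width_cm >= 156 → 34
parcel=X32: declared >= 2597 → 61
parcel=X36: declared >= 2 OR width_cm >= 156 → 143
parcel=X37: declared >= 2 OR width_cm >= 156 → 121
parcel=X41: declared >= 2597 → 71
parcel=X65: declared >= 2 OR width_cm >= 156 → 174
parcel=X66: declared >= 2 OR width_cm >= 156 → 43
parcel=X67: declared >= 2597 → 64
parcel=X72: declared >= 4810 → 113
parcel=X83: declared >= 2 OR width_cm >= 156 → 21
parcel=X93: declared >= 2 OR width_cm >= 156 → 156
parcel=X95: declared >= 2597 → 138

133, 34, 61, 143, 121, 71, 174, 43, 64, 113, 21, 156, 138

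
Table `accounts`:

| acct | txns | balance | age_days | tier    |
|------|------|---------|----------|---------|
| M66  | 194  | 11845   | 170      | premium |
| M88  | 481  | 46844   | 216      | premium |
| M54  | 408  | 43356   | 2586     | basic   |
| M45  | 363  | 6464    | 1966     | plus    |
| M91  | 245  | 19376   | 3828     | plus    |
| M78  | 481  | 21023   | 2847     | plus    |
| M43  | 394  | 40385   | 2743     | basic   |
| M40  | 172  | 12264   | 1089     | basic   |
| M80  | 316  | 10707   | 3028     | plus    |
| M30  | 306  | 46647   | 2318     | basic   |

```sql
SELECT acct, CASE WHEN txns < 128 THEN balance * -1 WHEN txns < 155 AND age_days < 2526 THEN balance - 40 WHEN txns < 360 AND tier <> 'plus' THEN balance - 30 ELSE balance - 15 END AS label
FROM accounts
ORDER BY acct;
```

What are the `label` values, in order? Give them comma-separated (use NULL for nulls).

acct=M30: txns < 360 AND tier <> 'plus' → 46617
acct=M40: txns < 360 AND tier <> 'plus' → 12234
acct=M43: ELSE → 40370
acct=M45: ELSE → 6449
acct=M54: ELSE → 43341
acct=M66: txns < 360 AND tier <> 'plus' → 11815
acct=M78: ELSE → 21008
acct=M80: ELSE → 10692
acct=M88: ELSE → 46829
acct=M91: ELSE → 19361

46617, 12234, 40370, 6449, 43341, 11815, 21008, 10692, 46829, 19361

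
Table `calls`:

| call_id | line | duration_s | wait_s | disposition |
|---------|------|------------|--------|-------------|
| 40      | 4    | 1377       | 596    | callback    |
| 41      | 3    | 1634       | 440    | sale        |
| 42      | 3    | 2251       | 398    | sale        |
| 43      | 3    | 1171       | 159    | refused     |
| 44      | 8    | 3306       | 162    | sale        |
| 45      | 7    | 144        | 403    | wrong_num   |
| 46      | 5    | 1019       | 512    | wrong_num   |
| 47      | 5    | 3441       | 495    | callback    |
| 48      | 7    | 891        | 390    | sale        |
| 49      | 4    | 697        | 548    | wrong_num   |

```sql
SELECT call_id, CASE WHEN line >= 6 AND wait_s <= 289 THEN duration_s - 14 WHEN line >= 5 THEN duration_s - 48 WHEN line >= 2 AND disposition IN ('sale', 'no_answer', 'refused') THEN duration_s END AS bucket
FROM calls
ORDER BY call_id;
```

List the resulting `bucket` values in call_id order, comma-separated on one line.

call_id=40: (no match → NULL) → NULL
call_id=41: line >= 2 AND disposition IN ('sale', 'no_answer', 'refused') → 1634
call_id=42: line >= 2 AND disposition IN ('sale', 'no_answer', 'refused') → 2251
call_id=43: line >= 2 AND disposition IN ('sale', 'no_answer', 'refused') → 1171
call_id=44: line >= 6 AND wait_s <= 289 → 3292
call_id=45: line >= 5 → 96
call_id=46: line >= 5 → 971
call_id=47: line >= 5 → 3393
call_id=48: line >= 5 → 843
call_id=49: (no match → NULL) → NULL

NULL, 1634, 2251, 1171, 3292, 96, 971, 3393, 843, NULL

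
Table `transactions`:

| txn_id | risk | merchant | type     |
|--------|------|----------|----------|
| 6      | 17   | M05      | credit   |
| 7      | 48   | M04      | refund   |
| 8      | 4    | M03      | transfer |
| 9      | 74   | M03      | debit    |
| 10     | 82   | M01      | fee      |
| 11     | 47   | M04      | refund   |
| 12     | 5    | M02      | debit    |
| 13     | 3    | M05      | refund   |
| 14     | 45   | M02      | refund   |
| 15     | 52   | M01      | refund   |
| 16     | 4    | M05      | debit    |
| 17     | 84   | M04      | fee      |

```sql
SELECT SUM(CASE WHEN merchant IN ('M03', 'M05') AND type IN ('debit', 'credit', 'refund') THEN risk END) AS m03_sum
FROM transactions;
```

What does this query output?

txn_id=6: ✓ → 17
txn_id=7: ✗
txn_id=8: ✗
txn_id=9: ✓ → 74
txn_id=10: ✗
txn_id=11: ✗
txn_id=12: ✗
txn_id=13: ✓ → 3
txn_id=14: ✗
txn_id=15: ✗
txn_id=16: ✓ → 4
txn_id=17: ✗
m03_sum = 17 + 74 + 3 + 4 = 98

98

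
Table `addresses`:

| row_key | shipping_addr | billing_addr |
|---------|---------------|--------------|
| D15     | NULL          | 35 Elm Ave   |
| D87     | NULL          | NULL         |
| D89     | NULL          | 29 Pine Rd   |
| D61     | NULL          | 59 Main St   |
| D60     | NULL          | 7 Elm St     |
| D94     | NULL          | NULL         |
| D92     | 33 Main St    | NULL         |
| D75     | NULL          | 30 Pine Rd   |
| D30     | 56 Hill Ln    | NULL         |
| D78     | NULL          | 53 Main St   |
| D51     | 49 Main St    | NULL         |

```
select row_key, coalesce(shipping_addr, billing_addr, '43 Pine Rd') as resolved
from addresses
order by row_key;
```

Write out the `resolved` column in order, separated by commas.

35 Elm Ave, 56 Hill Ln, 49 Main St, 7 Elm St, 59 Main St, 30 Pine Rd, 53 Main St, 43 Pine Rd, 29 Pine Rd, 33 Main St, 43 Pine Rd

row_key=D15: shipping_addr=NULL, billing_addr=35 Elm Ave → 35 Elm Ave
row_key=D30: shipping_addr=56 Hill Ln → 56 Hill Ln
row_key=D51: shipping_addr=49 Main St → 49 Main St
row_key=D60: shipping_addr=NULL, billing_addr=7 Elm St → 7 Elm St
row_key=D61: shipping_addr=NULL, billing_addr=59 Main St → 59 Main St
row_key=D75: shipping_addr=NULL, billing_addr=30 Pine Rd → 30 Pine Rd
row_key=D78: shipping_addr=NULL, billing_addr=53 Main St → 53 Main St
row_key=D87: shipping_addr=NULL, billing_addr=NULL, → literal 43 Pine Rd → 43 Pine Rd
row_key=D89: shipping_addr=NULL, billing_addr=29 Pine Rd → 29 Pine Rd
row_key=D92: shipping_addr=33 Main St → 33 Main St
row_key=D94: shipping_addr=NULL, billing_addr=NULL, → literal 43 Pine Rd → 43 Pine Rd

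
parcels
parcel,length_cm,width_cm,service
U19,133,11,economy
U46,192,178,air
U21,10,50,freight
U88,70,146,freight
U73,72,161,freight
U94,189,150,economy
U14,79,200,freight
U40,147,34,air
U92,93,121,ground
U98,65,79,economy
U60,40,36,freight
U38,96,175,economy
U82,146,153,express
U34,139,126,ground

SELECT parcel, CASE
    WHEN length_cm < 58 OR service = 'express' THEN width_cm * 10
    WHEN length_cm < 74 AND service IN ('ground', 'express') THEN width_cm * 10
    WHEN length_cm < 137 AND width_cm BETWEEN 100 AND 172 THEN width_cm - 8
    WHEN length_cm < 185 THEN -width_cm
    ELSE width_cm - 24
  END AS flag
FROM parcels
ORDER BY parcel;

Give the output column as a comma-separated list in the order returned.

parcel=U14: length_cm < 185 → -200
parcel=U19: length_cm < 185 → -11
parcel=U21: length_cm < 58 OR service = 'express' → 500
parcel=U34: length_cm < 185 → -126
parcel=U38: length_cm < 185 → -175
parcel=U40: length_cm < 185 → -34
parcel=U46: ELSE → 154
parcel=U60: length_cm < 58 OR service = 'express' → 360
parcel=U73: length_cm < 137 AND width_cm BETWEEN 100 AND 172 → 153
parcel=U82: length_cm < 58 OR service = 'express' → 1530
parcel=U88: length_cm < 137 AND width_cm BETWEEN 100 AND 172 → 138
parcel=U92: length_cm < 137 AND width_cm BETWEEN 100 AND 172 → 113
parcel=U94: ELSE → 126
parcel=U98: length_cm < 185 → -79

-200, -11, 500, -126, -175, -34, 154, 360, 153, 1530, 138, 113, 126, -79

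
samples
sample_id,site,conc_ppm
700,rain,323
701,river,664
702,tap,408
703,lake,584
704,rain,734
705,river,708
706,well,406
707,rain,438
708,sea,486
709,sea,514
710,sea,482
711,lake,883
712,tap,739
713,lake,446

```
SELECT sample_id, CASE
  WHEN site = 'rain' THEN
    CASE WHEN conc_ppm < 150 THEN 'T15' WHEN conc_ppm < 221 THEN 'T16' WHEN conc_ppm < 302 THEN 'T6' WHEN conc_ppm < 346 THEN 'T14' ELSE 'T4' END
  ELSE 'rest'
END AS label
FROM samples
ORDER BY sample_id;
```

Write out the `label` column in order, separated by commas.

T14, rest, rest, rest, T4, rest, rest, T4, rest, rest, rest, rest, rest, rest

sample_id=700: site='rain' → inner[conc_ppm < 346] → T14
sample_id=701: site='river' → outer ELSE → rest
sample_id=702: site='tap' → outer ELSE → rest
sample_id=703: site='lake' → outer ELSE → rest
sample_id=704: site='rain' → inner[ELSE] → T4
sample_id=705: site='river' → outer ELSE → rest
sample_id=706: site='well' → outer ELSE → rest
sample_id=707: site='rain' → inner[ELSE] → T4
sample_id=708: site='sea' → outer ELSE → rest
sample_id=709: site='sea' → outer ELSE → rest
sample_id=710: site='sea' → outer ELSE → rest
sample_id=711: site='lake' → outer ELSE → rest
sample_id=712: site='tap' → outer ELSE → rest
sample_id=713: site='lake' → outer ELSE → rest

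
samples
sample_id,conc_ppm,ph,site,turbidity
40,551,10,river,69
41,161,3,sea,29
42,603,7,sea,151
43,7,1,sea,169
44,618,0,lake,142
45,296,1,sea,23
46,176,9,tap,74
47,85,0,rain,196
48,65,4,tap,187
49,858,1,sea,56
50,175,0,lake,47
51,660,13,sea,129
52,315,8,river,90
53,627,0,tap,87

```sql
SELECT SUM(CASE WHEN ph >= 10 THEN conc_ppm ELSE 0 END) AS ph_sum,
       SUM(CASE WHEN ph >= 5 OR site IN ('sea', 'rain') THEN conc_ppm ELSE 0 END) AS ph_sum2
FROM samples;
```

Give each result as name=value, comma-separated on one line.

[ph_sum: ph >= 10]
sample_id=40: ✓ → 551
sample_id=41: ✗
sample_id=42: ✗
sample_id=43: ✗
sample_id=44: ✗
sample_id=45: ✗
sample_id=46: ✗
sample_id=47: ✗
sample_id=48: ✗
sample_id=49: ✗
sample_id=50: ✗
sample_id=51: ✓ → 660
sample_id=52: ✗
sample_id=53: ✗
ph_sum = 551 + 660 = 1211
—
[ph_sum2: ph >= 5 OR site IN ('sea', 'rain')]
sample_id=40: ✓ → 551
sample_id=41: ✓ → 161
sample_id=42: ✓ → 603
sample_id=43: ✓ → 7
sample_id=44: ✗
sample_id=45: ✓ → 296
sample_id=46: ✓ → 176
sample_id=47: ✓ → 85
sample_id=48: ✗
sample_id=49: ✓ → 858
sample_id=50: ✗
sample_id=51: ✓ → 660
sample_id=52: ✓ → 315
sample_id=53: ✗
ph_sum2 = 551 + 161 + 603 + 7 + 296 + 176 + 85 + 858 + 660 + 315 = 3712

ph_sum=1211, ph_sum2=3712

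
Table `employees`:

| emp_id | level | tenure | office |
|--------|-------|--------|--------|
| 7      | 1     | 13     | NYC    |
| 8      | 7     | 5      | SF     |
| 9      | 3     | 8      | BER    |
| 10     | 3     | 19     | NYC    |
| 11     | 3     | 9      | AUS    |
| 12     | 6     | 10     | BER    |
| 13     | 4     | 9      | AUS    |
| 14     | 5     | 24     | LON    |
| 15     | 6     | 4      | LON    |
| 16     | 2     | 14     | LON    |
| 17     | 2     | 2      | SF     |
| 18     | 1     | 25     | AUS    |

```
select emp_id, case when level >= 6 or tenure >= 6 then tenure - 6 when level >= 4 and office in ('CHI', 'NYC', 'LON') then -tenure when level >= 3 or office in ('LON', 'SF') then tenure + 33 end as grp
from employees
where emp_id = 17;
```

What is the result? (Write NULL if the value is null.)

emp_id = 17: level=2, tenure=2, office=SF.
level >= 6 or tenure >= 6 → false
level >= 4 and office in ('CHI', 'NYC', 'LON') → false
level >= 3 or office in ('LON', 'SF') → true → 35

35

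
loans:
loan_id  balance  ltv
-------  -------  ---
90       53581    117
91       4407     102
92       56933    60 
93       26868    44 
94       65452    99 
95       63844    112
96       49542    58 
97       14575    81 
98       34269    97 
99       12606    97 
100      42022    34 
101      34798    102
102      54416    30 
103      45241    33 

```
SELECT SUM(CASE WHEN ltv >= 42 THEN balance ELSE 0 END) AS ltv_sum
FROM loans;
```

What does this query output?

416875

loan_id=90: ✓ → 53581
loan_id=91: ✓ → 4407
loan_id=92: ✓ → 56933
loan_id=93: ✓ → 26868
loan_id=94: ✓ → 65452
loan_id=95: ✓ → 63844
loan_id=96: ✓ → 49542
loan_id=97: ✓ → 14575
loan_id=98: ✓ → 34269
loan_id=99: ✓ → 12606
loan_id=100: ✗
loan_id=101: ✓ → 34798
loan_id=102: ✗
loan_id=103: ✗
ltv_sum = 53581 + 4407 + 56933 + 26868 + 65452 + 63844 + 49542 + 14575 + 34269 + 12606 + 34798 = 416875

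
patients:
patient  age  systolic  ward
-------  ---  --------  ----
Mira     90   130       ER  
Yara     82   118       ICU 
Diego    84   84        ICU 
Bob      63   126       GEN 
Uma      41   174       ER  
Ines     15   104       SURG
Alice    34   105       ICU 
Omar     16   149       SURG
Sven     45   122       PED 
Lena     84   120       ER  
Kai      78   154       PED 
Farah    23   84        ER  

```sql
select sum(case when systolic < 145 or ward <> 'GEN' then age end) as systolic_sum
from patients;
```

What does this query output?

655

patient=Mira: ✓ → 90
patient=Yara: ✓ → 82
patient=Diego: ✓ → 84
patient=Bob: ✓ → 63
patient=Uma: ✓ → 41
patient=Ines: ✓ → 15
patient=Alice: ✓ → 34
patient=Omar: ✓ → 16
patient=Sven: ✓ → 45
patient=Lena: ✓ → 84
patient=Kai: ✓ → 78
patient=Farah: ✓ → 23
systolic_sum = 90 + 82 + 84 + 63 + 41 + 15 + 34 + 16 + 45 + 84 + 78 + 23 = 655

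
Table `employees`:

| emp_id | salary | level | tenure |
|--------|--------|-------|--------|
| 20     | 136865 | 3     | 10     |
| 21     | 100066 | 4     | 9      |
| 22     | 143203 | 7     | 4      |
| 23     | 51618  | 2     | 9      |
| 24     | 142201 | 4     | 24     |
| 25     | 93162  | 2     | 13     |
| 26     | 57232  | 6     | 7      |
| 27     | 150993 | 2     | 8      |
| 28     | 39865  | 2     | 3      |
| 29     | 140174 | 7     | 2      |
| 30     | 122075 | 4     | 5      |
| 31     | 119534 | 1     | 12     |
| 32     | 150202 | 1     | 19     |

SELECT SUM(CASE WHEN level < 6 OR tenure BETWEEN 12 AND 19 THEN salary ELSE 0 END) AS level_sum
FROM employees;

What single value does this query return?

emp_id=20: ✓ → 136865
emp_id=21: ✓ → 100066
emp_id=22: ✗
emp_id=23: ✓ → 51618
emp_id=24: ✓ → 142201
emp_id=25: ✓ → 93162
emp_id=26: ✗
emp_id=27: ✓ → 150993
emp_id=28: ✓ → 39865
emp_id=29: ✗
emp_id=30: ✓ → 122075
emp_id=31: ✓ → 119534
emp_id=32: ✓ → 150202
level_sum = 136865 + 100066 + 51618 + 142201 + 93162 + 150993 + 39865 + 122075 + 119534 + 150202 = 1106581

1106581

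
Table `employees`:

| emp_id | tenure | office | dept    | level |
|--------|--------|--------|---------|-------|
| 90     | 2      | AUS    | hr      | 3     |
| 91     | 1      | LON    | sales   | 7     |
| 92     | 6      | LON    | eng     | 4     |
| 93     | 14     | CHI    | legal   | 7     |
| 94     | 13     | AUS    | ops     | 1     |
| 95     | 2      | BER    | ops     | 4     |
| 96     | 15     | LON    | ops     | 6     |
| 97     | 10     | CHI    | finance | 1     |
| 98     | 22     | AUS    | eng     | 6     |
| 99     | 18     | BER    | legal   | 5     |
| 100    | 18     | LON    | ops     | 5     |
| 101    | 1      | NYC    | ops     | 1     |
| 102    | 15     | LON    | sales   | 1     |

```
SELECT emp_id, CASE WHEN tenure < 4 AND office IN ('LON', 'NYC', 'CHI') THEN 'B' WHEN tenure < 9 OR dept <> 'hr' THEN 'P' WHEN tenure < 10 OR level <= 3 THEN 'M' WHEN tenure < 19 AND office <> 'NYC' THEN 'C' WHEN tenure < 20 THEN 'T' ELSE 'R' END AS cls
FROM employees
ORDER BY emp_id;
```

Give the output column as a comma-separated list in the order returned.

emp_id=90: tenure < 9 OR dept <> 'hr' → P
emp_id=91: tenure < 4 AND office IN ('LON', 'NYC', 'CHI') → B
emp_id=92: tenure < 9 OR dept <> 'hr' → P
emp_id=93: tenure < 9 OR dept <> 'hr' → P
emp_id=94: tenure < 9 OR dept <> 'hr' → P
emp_id=95: tenure < 9 OR dept <> 'hr' → P
emp_id=96: tenure < 9 OR dept <> 'hr' → P
emp_id=97: tenure < 9 OR dept <> 'hr' → P
emp_id=98: tenure < 9 OR dept <> 'hr' → P
emp_id=99: tenure < 9 OR dept <> 'hr' → P
emp_id=100: tenure < 9 OR dept <> 'hr' → P
emp_id=101: tenure < 4 AND office IN ('LON', 'NYC', 'CHI') → B
emp_id=102: tenure < 9 OR dept <> 'hr' → P

P, B, P, P, P, P, P, P, P, P, P, B, P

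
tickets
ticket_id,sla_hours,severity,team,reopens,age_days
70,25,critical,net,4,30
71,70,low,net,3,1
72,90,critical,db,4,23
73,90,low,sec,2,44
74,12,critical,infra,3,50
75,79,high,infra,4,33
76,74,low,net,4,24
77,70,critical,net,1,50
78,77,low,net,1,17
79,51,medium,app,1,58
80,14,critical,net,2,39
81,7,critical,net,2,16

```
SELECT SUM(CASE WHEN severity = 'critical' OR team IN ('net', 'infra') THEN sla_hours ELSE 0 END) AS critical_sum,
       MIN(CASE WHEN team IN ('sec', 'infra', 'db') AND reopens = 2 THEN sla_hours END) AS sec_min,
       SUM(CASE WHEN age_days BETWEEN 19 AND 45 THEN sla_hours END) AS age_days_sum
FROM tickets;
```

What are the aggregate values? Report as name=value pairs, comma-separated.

critical_sum=518, sec_min=90, age_days_sum=372

[critical_sum: severity = 'critical' OR team IN ('net', 'infra')]
ticket_id=70: ✓ → 25
ticket_id=71: ✓ → 70
ticket_id=72: ✓ → 90
ticket_id=73: ✗
ticket_id=74: ✓ → 12
ticket_id=75: ✓ → 79
ticket_id=76: ✓ → 74
ticket_id=77: ✓ → 70
ticket_id=78: ✓ → 77
ticket_id=79: ✗
ticket_id=80: ✓ → 14
ticket_id=81: ✓ → 7
critical_sum = 25 + 70 + 90 + 12 + 79 + 74 + 70 + 77 + 14 + 7 = 518
—
[sec_min: team IN ('sec', 'infra', 'db') AND reopens = 2]
ticket_id=70: ✗
ticket_id=71: ✗
ticket_id=72: ✗
ticket_id=73: ✓ → 90
ticket_id=74: ✗
ticket_id=75: ✗
ticket_id=76: ✗
ticket_id=77: ✗
ticket_id=78: ✗
ticket_id=79: ✗
ticket_id=80: ✗
ticket_id=81: ✗
sec_min = MIN(90) = 90
—
[age_days_sum: age_days BETWEEN 19 AND 45]
ticket_id=70: ✓ → 25
ticket_id=71: ✗
ticket_id=72: ✓ → 90
ticket_id=73: ✓ → 90
ticket_id=74: ✗
ticket_id=75: ✓ → 79
ticket_id=76: ✓ → 74
ticket_id=77: ✗
ticket_id=78: ✗
ticket_id=79: ✗
ticket_id=80: ✓ → 14
ticket_id=81: ✗
age_days_sum = 25 + 90 + 90 + 79 + 74 + 14 = 372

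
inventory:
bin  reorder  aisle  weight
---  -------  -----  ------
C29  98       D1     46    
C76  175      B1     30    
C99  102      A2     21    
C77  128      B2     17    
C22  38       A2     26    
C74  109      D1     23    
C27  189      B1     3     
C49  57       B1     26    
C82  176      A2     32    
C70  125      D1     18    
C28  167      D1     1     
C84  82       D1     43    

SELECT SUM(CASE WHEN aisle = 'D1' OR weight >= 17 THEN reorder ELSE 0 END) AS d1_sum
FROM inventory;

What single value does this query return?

1257

bin=C29: ✓ → 98
bin=C76: ✓ → 175
bin=C99: ✓ → 102
bin=C77: ✓ → 128
bin=C22: ✓ → 38
bin=C74: ✓ → 109
bin=C27: ✗
bin=C49: ✓ → 57
bin=C82: ✓ → 176
bin=C70: ✓ → 125
bin=C28: ✓ → 167
bin=C84: ✓ → 82
d1_sum = 98 + 175 + 102 + 128 + 38 + 109 + 57 + 176 + 125 + 167 + 82 = 1257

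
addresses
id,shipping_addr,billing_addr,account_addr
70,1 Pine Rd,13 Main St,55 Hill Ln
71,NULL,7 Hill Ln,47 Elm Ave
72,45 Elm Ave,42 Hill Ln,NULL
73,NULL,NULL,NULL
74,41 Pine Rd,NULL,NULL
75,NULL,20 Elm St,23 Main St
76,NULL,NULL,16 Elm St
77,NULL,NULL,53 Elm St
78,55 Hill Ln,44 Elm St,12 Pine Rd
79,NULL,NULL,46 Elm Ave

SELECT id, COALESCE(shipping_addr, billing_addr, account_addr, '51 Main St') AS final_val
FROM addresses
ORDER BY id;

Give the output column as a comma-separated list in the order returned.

1 Pine Rd, 7 Hill Ln, 45 Elm Ave, 51 Main St, 41 Pine Rd, 20 Elm St, 16 Elm St, 53 Elm St, 55 Hill Ln, 46 Elm Ave

id=70: shipping_addr=1 Pine Rd → 1 Pine Rd
id=71: shipping_addr=NULL, billing_addr=7 Hill Ln → 7 Hill Ln
id=72: shipping_addr=45 Elm Ave → 45 Elm Ave
id=73: shipping_addr=NULL, billing_addr=NULL, account_addr=NULL, → literal 51 Main St → 51 Main St
id=74: shipping_addr=41 Pine Rd → 41 Pine Rd
id=75: shipping_addr=NULL, billing_addr=20 Elm St → 20 Elm St
id=76: shipping_addr=NULL, billing_addr=NULL, account_addr=16 Elm St → 16 Elm St
id=77: shipping_addr=NULL, billing_addr=NULL, account_addr=53 Elm St → 53 Elm St
id=78: shipping_addr=55 Hill Ln → 55 Hill Ln
id=79: shipping_addr=NULL, billing_addr=NULL, account_addr=46 Elm Ave → 46 Elm Ave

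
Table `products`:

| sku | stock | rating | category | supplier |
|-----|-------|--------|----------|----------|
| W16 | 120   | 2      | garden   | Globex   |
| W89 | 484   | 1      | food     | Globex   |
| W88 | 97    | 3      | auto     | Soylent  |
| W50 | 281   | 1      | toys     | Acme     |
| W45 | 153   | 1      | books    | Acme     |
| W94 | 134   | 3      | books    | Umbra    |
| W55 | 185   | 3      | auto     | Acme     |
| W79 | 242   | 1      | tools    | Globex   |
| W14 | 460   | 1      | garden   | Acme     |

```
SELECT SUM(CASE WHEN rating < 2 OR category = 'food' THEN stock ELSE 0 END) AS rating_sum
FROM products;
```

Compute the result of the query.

1620

sku=W16: ✗
sku=W89: ✓ → 484
sku=W88: ✗
sku=W50: ✓ → 281
sku=W45: ✓ → 153
sku=W94: ✗
sku=W55: ✗
sku=W79: ✓ → 242
sku=W14: ✓ → 460
rating_sum = 484 + 281 + 153 + 242 + 460 = 1620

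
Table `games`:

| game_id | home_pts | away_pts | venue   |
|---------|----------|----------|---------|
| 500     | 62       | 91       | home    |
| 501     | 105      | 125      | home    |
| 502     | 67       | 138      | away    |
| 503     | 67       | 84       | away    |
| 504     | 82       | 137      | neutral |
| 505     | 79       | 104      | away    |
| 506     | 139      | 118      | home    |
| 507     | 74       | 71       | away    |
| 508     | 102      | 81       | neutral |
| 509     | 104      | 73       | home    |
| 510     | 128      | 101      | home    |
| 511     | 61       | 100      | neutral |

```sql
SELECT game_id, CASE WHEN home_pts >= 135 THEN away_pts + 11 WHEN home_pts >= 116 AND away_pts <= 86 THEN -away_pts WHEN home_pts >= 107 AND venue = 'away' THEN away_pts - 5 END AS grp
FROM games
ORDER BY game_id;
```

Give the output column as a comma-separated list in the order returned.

game_id=500: (no match → NULL) → NULL
game_id=501: (no match → NULL) → NULL
game_id=502: (no match → NULL) → NULL
game_id=503: (no match → NULL) → NULL
game_id=504: (no match → NULL) → NULL
game_id=505: (no match → NULL) → NULL
game_id=506: home_pts >= 135 → 129
game_id=507: (no match → NULL) → NULL
game_id=508: (no match → NULL) → NULL
game_id=509: (no match → NULL) → NULL
game_id=510: (no match → NULL) → NULL
game_id=511: (no match → NULL) → NULL

NULL, NULL, NULL, NULL, NULL, NULL, 129, NULL, NULL, NULL, NULL, NULL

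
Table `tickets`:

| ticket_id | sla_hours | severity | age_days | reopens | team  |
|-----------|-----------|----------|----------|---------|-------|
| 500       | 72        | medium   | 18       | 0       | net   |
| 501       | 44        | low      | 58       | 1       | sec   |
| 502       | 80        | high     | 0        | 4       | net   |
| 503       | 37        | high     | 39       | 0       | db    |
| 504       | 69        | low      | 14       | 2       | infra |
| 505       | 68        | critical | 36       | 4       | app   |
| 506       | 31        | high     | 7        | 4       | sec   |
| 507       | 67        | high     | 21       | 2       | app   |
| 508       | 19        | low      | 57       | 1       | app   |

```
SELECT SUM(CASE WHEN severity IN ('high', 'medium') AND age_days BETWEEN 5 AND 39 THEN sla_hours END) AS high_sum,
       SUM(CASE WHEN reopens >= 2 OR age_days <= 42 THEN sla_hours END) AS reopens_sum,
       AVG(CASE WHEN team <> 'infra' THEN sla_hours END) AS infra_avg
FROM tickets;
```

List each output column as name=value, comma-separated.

[high_sum: severity IN ('high', 'medium') AND age_days BETWEEN 5 AND 39]
ticket_id=500: ✓ → 72
ticket_id=501: ✗
ticket_id=502: ✗
ticket_id=503: ✓ → 37
ticket_id=504: ✗
ticket_id=505: ✗
ticket_id=506: ✓ → 31
ticket_id=507: ✓ → 67
ticket_id=508: ✗
high_sum = 72 + 37 + 31 + 67 = 207
—
[reopens_sum: reopens >= 2 OR age_days <= 42]
ticket_id=500: ✓ → 72
ticket_id=501: ✗
ticket_id=502: ✓ → 80
ticket_id=503: ✓ → 37
ticket_id=504: ✓ → 69
ticket_id=505: ✓ → 68
ticket_id=506: ✓ → 31
ticket_id=507: ✓ → 67
ticket_id=508: ✗
reopens_sum = 72 + 80 + 37 + 69 + 68 + 31 + 67 = 424
—
[infra_avg: team <> 'infra']
ticket_id=500: ✓ → 72
ticket_id=501: ✓ → 44
ticket_id=502: ✓ → 80
ticket_id=503: ✓ → 37
ticket_id=504: ✗
ticket_id=505: ✓ → 68
ticket_id=506: ✓ → 31
ticket_id=507: ✓ → 67
ticket_id=508: ✓ → 19
infra_avg = (72 + 44 + 80 + 37 + 68 + 31 + 67 + 19) / 8 = 52.25

high_sum=207, reopens_sum=424, infra_avg=52.25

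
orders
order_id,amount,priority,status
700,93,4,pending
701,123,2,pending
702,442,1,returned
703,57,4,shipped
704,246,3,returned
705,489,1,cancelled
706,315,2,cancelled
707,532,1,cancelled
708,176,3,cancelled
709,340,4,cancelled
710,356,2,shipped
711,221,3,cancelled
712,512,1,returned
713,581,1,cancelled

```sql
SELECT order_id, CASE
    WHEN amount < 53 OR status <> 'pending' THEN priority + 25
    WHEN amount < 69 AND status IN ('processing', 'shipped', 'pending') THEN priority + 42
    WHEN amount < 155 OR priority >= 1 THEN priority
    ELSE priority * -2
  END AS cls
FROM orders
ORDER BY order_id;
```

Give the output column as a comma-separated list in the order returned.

order_id=700: amount < 155 OR priority >= 1 → 4
order_id=701: amount < 155 OR priority >= 1 → 2
order_id=702: amount < 53 OR status <> 'pending' → 26
order_id=703: amount < 53 OR status <> 'pending' → 29
order_id=704: amount < 53 OR status <> 'pending' → 28
order_id=705: amount < 53 OR status <> 'pending' → 26
order_id=706: amount < 53 OR status <> 'pending' → 27
order_id=707: amount < 53 OR status <> 'pending' → 26
order_id=708: amount < 53 OR status <> 'pending' → 28
order_id=709: amount < 53 OR status <> 'pending' → 29
order_id=710: amount < 53 OR status <> 'pending' → 27
order_id=711: amount < 53 OR status <> 'pending' → 28
order_id=712: amount < 53 OR status <> 'pending' → 26
order_id=713: amount < 53 OR status <> 'pending' → 26

4, 2, 26, 29, 28, 26, 27, 26, 28, 29, 27, 28, 26, 26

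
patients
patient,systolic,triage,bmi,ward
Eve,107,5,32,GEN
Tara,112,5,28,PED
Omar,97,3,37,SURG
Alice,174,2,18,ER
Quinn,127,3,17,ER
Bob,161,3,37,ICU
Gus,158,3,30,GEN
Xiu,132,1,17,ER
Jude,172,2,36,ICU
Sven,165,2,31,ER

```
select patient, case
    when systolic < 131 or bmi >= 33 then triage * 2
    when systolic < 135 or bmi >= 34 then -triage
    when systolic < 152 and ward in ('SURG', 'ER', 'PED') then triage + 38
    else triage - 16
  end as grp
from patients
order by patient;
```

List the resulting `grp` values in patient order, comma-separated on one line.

-14, 6, 10, -13, 4, 6, 6, -14, 10, -1

patient=Alice: ELSE → -14
patient=Bob: systolic < 131 or bmi >= 33 → 6
patient=Eve: systolic < 131 or bmi >= 33 → 10
patient=Gus: ELSE → -13
patient=Jude: systolic < 131 or bmi >= 33 → 4
patient=Omar: systolic < 131 or bmi >= 33 → 6
patient=Quinn: systolic < 131 or bmi >= 33 → 6
patient=Sven: ELSE → -14
patient=Tara: systolic < 131 or bmi >= 33 → 10
patient=Xiu: systolic < 135 or bmi >= 34 → -1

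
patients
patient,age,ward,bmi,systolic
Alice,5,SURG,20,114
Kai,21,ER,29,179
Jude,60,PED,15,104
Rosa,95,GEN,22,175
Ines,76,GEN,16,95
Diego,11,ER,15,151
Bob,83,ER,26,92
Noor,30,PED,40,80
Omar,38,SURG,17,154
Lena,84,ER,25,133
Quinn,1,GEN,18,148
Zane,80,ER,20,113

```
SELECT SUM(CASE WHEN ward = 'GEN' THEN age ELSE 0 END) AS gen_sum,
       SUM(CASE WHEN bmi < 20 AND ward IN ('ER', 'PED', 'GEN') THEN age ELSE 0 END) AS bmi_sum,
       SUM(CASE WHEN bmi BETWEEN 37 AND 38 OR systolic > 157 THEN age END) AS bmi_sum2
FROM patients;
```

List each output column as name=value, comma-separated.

[gen_sum: ward = 'GEN']
patient=Alice: ✗
patient=Kai: ✗
patient=Jude: ✗
patient=Rosa: ✓ → 95
patient=Ines: ✓ → 76
patient=Diego: ✗
patient=Bob: ✗
patient=Noor: ✗
patient=Omar: ✗
patient=Lena: ✗
patient=Quinn: ✓ → 1
patient=Zane: ✗
gen_sum = 95 + 76 + 1 = 172
—
[bmi_sum: bmi < 20 AND ward IN ('ER', 'PED', 'GEN')]
patient=Alice: ✗
patient=Kai: ✗
patient=Jude: ✓ → 60
patient=Rosa: ✗
patient=Ines: ✓ → 76
patient=Diego: ✓ → 11
patient=Bob: ✗
patient=Noor: ✗
patient=Omar: ✗
patient=Lena: ✗
patient=Quinn: ✓ → 1
patient=Zane: ✗
bmi_sum = 60 + 76 + 11 + 1 = 148
—
[bmi_sum2: bmi BETWEEN 37 AND 38 OR systolic > 157]
patient=Alice: ✗
patient=Kai: ✓ → 21
patient=Jude: ✗
patient=Rosa: ✓ → 95
patient=Ines: ✗
patient=Diego: ✗
patient=Bob: ✗
patient=Noor: ✗
patient=Omar: ✗
patient=Lena: ✗
patient=Quinn: ✗
patient=Zane: ✗
bmi_sum2 = 21 + 95 = 116

gen_sum=172, bmi_sum=148, bmi_sum2=116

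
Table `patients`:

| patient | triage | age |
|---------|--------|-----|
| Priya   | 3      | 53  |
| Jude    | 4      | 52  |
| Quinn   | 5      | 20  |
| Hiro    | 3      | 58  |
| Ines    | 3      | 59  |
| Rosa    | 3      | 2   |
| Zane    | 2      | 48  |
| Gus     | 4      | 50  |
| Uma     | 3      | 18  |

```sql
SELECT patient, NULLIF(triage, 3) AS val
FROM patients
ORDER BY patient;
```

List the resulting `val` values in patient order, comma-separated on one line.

4, NULL, NULL, 4, NULL, 5, NULL, NULL, 2

patient=Gus: triage=4 vs 3: differ → 4
patient=Hiro: triage=3 vs 3: equal → NULL
patient=Ines: triage=3 vs 3: equal → NULL
patient=Jude: triage=4 vs 3: differ → 4
patient=Priya: triage=3 vs 3: equal → NULL
patient=Quinn: triage=5 vs 3: differ → 5
patient=Rosa: triage=3 vs 3: equal → NULL
patient=Uma: triage=3 vs 3: equal → NULL
patient=Zane: triage=2 vs 3: differ → 2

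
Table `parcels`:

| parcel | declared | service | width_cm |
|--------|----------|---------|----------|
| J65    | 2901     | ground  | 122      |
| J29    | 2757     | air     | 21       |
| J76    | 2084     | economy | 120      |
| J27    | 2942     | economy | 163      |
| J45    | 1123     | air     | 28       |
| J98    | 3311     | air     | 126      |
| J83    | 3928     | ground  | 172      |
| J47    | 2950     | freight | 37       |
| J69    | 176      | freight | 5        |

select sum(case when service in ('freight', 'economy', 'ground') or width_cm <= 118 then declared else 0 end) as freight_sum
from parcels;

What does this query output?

18861

parcel=J65: ✓ → 2901
parcel=J29: ✓ → 2757
parcel=J76: ✓ → 2084
parcel=J27: ✓ → 2942
parcel=J45: ✓ → 1123
parcel=J98: ✗
parcel=J83: ✓ → 3928
parcel=J47: ✓ → 2950
parcel=J69: ✓ → 176
freight_sum = 2901 + 2757 + 2084 + 2942 + 1123 + 3928 + 2950 + 176 = 18861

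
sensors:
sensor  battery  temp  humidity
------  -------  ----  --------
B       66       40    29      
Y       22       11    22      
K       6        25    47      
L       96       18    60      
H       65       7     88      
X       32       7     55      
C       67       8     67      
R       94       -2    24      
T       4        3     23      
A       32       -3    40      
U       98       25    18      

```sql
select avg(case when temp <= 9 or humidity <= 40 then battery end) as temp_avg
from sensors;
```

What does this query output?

53.3333333333

sensor=B: ✓ → 66
sensor=Y: ✓ → 22
sensor=K: ✗
sensor=L: ✗
sensor=H: ✓ → 65
sensor=X: ✓ → 32
sensor=C: ✓ → 67
sensor=R: ✓ → 94
sensor=T: ✓ → 4
sensor=A: ✓ → 32
sensor=U: ✓ → 98
temp_avg = (66 + 22 + 65 + 32 + 67 + 94 + 4 + 32 + 98) / 9 = 53.3333333333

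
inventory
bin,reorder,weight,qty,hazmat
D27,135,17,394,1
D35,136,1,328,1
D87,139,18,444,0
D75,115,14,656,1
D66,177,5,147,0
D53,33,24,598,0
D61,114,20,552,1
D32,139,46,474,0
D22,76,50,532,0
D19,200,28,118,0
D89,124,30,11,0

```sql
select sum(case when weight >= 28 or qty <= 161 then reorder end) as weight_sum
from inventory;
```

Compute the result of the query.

716

bin=D27: ✗
bin=D35: ✗
bin=D87: ✗
bin=D75: ✗
bin=D66: ✓ → 177
bin=D53: ✗
bin=D61: ✗
bin=D32: ✓ → 139
bin=D22: ✓ → 76
bin=D19: ✓ → 200
bin=D89: ✓ → 124
weight_sum = 177 + 139 + 76 + 200 + 124 = 716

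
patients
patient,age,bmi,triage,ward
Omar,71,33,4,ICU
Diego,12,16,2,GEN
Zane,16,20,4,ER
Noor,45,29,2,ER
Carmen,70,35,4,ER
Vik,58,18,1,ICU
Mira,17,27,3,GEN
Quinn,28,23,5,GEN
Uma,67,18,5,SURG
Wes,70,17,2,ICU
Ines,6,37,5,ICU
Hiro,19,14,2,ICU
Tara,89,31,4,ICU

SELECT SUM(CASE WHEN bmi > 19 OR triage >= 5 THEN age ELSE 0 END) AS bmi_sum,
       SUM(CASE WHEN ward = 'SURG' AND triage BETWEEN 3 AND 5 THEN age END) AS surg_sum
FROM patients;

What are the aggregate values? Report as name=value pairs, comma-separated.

[bmi_sum: bmi > 19 OR triage >= 5]
patient=Omar: ✓ → 71
patient=Diego: ✗
patient=Zane: ✓ → 16
patient=Noor: ✓ → 45
patient=Carmen: ✓ → 70
patient=Vik: ✗
patient=Mira: ✓ → 17
patient=Quinn: ✓ → 28
patient=Uma: ✓ → 67
patient=Wes: ✗
patient=Ines: ✓ → 6
patient=Hiro: ✗
patient=Tara: ✓ → 89
bmi_sum = 71 + 16 + 45 + 70 + 17 + 28 + 67 + 6 + 89 = 409
—
[surg_sum: ward = 'SURG' AND triage BETWEEN 3 AND 5]
patient=Omar: ✗
patient=Diego: ✗
patient=Zane: ✗
patient=Noor: ✗
patient=Carmen: ✗
patient=Vik: ✗
patient=Mira: ✗
patient=Quinn: ✗
patient=Uma: ✓ → 67
patient=Wes: ✗
patient=Ines: ✗
patient=Hiro: ✗
patient=Tara: ✗
surg_sum = 67

bmi_sum=409, surg_sum=67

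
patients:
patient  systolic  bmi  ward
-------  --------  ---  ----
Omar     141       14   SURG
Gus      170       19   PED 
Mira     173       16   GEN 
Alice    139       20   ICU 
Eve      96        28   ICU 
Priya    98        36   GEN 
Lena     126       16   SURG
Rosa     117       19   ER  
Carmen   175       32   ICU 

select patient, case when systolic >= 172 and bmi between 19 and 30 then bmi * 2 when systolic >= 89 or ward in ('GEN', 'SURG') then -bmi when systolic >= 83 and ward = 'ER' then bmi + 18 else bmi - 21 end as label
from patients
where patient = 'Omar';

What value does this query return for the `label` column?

-14

patient = Omar: systolic=141, bmi=14, ward=SURG.
systolic >= 172 and bmi between 19 and 30 → false
systolic >= 89 or ward in ('GEN', 'SURG') → true → -14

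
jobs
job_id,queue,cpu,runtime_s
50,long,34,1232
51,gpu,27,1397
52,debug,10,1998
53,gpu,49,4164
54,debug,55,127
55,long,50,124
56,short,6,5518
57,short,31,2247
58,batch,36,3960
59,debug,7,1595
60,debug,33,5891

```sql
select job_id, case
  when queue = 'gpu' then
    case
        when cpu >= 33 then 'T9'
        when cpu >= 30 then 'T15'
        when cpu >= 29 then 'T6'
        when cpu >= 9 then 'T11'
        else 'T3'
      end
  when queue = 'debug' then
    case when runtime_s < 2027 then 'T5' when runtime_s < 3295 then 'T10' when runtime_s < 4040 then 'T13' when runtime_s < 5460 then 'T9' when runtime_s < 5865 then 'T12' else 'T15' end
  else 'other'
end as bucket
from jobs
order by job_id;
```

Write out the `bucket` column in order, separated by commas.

other, T11, T5, T9, T5, other, other, other, other, T5, T15

job_id=50: queue='long' → outer ELSE → other
job_id=51: queue='gpu' → inner[cpu >= 9] → T11
job_id=52: queue='debug' → inner[runtime_s < 2027] → T5
job_id=53: queue='gpu' → inner[cpu >= 33] → T9
job_id=54: queue='debug' → inner[runtime_s < 2027] → T5
job_id=55: queue='long' → outer ELSE → other
job_id=56: queue='short' → outer ELSE → other
job_id=57: queue='short' → outer ELSE → other
job_id=58: queue='batch' → outer ELSE → other
job_id=59: queue='debug' → inner[runtime_s < 2027] → T5
job_id=60: queue='debug' → inner[ELSE] → T15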